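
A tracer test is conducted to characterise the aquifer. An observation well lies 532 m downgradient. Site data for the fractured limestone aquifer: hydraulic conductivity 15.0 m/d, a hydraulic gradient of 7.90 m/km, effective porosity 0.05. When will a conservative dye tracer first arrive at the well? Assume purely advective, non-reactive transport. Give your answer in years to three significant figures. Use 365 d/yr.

q = Ki = 15.0 × 0.0079 = 0.1185 m/d
Average linear velocity = 0.1185 / 0.05 = 2.370 m/d
t = L / v = 532 / 2.370 = 224.5 d
   = 224.5 / 365 = 0.615 yr

0.615 years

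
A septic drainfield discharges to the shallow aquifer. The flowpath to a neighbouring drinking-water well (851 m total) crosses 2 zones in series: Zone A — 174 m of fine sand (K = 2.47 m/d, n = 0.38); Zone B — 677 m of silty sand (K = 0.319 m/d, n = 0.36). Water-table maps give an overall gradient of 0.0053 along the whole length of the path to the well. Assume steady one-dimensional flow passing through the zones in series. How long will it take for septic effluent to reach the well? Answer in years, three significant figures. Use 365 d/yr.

413 years

For zones in series the flux q is common to all zones; the equivalent conductivity is the harmonic (thickness-weighted) mean, K_eq = L_total / Σ(L_j/K_j).
Σ(L/K) = 174/2.47 + 677/0.319 = 70.45 + 2122 = 2193 d
K_eq = L_total / Σ(L/K) = 851 / 2193 = 0.3881 m/d
q = K_eq · i = 0.3881 × 0.0053 = 0.002057 m/d (same in every zone)
Zone A: v = q/n = 0.002057/0.38 = 0.005413 m/d → t_A = 174/0.005413 = 32140 d
Zone B: v = q/n = 0.002057/0.36 = 0.005714 m/d → t_B = 677/0.005714 = 118500 d
Total t = 32140 + 118500 = 150600 d
   = 150600 / 365 = 413 yr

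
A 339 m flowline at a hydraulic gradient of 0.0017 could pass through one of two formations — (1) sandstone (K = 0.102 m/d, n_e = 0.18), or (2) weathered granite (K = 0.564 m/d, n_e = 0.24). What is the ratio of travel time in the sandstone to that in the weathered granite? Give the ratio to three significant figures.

Unit 1 (sandstone): v = 0.102×0.0017/0.18 = 9.633e-4 m/d, t = 339/9.633e-4 = 351900 d
Unit 2 (weathered granite): v = 0.564×0.0017/0.24 = 0.003995 m/d, t = 339/0.003995 = 84860 d
t(sandstone) / t(weathered granite) = 351900/84860 = 4.15

4.15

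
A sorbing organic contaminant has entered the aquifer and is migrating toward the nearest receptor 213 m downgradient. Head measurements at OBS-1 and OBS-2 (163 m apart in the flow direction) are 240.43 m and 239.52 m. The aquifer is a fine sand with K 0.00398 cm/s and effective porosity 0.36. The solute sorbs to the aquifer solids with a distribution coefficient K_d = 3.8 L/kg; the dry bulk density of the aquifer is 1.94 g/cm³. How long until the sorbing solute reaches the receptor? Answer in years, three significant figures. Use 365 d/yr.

Hydraulic gradient i = (240.43 − 239.52) / 163 = 0.91 / 163 = 0.005583
K = 0.00398 cm/s × 864 = 3.439 m/d
Specific discharge q = 3.439 × 0.005583 = 0.01920 m/d
Average linear velocity = 0.01920 / 0.36 = 0.05333 m/d
Retardation R = 1 + ρ_b·K_d/n = 1 + 1.94×3.8/0.36 = 21.48
Contaminant velocity v_c = v/R = 0.05333/21.48 = 0.002483 m/d
t = L/v_c = 213/0.002483 = 85790 d
   = 85790/365 = 235 yr

235 years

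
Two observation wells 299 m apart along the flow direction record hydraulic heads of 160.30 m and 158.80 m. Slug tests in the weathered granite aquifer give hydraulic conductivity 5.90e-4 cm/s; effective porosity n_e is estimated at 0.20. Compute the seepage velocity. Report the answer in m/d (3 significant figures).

Hydraulic gradient i = (160.30 − 158.80) / 299 = 1.50 / 299 = 0.005017
K = 5.90e-4 cm/s × 864 = 0.5098 m/d
q = Ki = 0.5098 × 0.005017 = 0.002557 m/d
v_s = q/n_e = 0.002557/0.20 = 0.01279 m/d

0.0128 m/d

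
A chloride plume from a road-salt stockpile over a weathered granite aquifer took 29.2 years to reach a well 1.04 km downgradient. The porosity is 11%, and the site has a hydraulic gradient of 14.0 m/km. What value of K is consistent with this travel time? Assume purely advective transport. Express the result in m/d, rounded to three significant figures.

0.767 m/d

t = 29.2 years = 10660 d
L = 1.04 km = 1040 m
v = L / t = 1040 / 10660 = 0.09758 m/d
K = v · n / i = 0.09758 × 0.11 / 0.014 = 0.767 m/d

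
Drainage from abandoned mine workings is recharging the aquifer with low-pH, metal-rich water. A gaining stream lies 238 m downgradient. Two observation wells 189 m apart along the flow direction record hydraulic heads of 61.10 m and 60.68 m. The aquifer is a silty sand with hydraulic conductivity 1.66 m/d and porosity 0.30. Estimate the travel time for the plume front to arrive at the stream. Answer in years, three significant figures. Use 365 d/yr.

Hydraulic gradient i = (61.10 − 60.68) / 189 = 0.42 / 189 = 0.002222
Darcy flux q = K·i = 1.66 × 0.002222 = 0.003689 m/d
Seepage velocity v = q / n = 0.003689 / 0.30 = 0.01230 m/d
t = L / v = 238 / 0.01230 = 19360 d
   = 19360 / 365 = 53.0 yr

53.0 years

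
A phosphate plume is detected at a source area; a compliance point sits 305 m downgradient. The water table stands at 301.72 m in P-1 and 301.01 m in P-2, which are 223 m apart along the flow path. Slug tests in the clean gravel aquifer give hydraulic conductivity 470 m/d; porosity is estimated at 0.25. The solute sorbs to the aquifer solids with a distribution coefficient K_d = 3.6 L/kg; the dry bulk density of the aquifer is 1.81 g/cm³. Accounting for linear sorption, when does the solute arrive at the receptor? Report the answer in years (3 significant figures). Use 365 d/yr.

3.78 years

Hydraulic gradient i = (301.72 − 301.01) / 223 = 0.71 / 223 = 0.003184
Specific discharge q = 470 × 0.003184 = 1.496 m/d
v_s = q/n_e = 1.496/0.25 = 5.986 m/d
Retardation R = 1 + ρ_b·K_d/n = 1 + 1.81×3.6/0.25 = 27.06
Contaminant velocity v_c = v/R = 5.986/27.06 = 0.2212 m/d
t = L/v_c = 305/0.2212 = 1379 d
   = 1379/365 = 3.78 yr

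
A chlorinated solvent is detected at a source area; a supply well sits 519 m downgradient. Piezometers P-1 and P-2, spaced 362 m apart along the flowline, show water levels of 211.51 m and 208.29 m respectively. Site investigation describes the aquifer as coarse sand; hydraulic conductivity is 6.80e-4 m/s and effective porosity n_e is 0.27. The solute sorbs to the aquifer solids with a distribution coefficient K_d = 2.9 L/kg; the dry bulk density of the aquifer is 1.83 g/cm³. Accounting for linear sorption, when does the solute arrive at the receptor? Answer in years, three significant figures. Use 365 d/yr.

Hydraulic gradient i = (211.51 − 208.29) / 362 = 3.22 / 362 = 0.008895
K = 6.80e-4 m/s × 86400 s/d = 58.75 m/d
Darcy flux q = K·i = 58.75 × 0.008895 = 0.5226 m/d
v_s = q/n_e = 0.5226/0.27 = 1.936 m/d
Retardation R = 1 + ρ_b·K_d/n = 1 + 1.83×2.9/0.27 = 20.66
Contaminant velocity v_c = v/R = 1.936/20.66 = 0.09371 m/d
t = L/v_c = 519/0.09371 = 5539 d
   = 5539/365 = 15.2 yr

15.2 years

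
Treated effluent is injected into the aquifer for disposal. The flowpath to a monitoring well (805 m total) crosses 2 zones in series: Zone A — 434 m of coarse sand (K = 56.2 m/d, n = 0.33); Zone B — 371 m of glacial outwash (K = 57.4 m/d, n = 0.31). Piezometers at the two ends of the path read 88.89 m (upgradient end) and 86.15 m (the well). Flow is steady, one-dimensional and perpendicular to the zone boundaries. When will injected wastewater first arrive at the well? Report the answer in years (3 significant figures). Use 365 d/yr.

3.66 years

Total head drop ΔH = 88.89 − 86.15 = 2.74 m
Steady 1-D flow in series ⇒ the Darcy flux q is identical in every zone and the zone head losses add (resistances L/K in series).
Σ(L/K) = 434/56.2 + 371/57.4 = 7.722 + 6.463 = 14.19 d
q = ΔH / Σ(L/K) = 2.74 / 14.19 = 0.1932 m/d (same in every zone)
Zone A: v = q/n = 0.1932/0.33 = 0.5853 m/d → t_A = 434/0.5853 = 741.5 d
Zone B: v = q/n = 0.1932/0.31 = 0.6231 m/d → t_B = 371/0.6231 = 595.4 d
Total t = 741.5 + 595.4 = 1337 d
   = 1337 / 365 = 3.66 yr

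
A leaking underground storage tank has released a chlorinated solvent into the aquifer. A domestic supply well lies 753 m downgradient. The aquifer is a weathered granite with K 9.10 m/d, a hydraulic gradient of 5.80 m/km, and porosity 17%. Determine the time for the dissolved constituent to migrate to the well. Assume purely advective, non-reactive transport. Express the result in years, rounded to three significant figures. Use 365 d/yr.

6.64 years

Specific discharge q = 9.10 × 0.0058 = 0.05278 m/d
Seepage velocity v = q / n = 0.05278 / 0.17 = 0.3105 m/d
t = L / v = 753 / 0.3105 = 2425 d
   = 2425 / 365 = 6.64 yr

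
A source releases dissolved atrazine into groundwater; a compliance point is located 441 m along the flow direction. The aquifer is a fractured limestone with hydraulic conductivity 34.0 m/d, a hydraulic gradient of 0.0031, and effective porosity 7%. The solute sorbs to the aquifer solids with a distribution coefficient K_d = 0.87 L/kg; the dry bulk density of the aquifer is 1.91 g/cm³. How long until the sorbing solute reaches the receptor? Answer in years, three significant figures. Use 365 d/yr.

Darcy flux q = K·i = 34.0 × 0.0031 = 0.1054 m/d
Seepage velocity v = q / n = 0.1054 / 0.07 = 1.506 m/d
Retardation R = 1 + ρ_b·K_d/n = 1 + 1.91×0.87/0.07 = 24.74
Contaminant velocity v_c = v/R = 1.506/24.74 = 0.06087 m/d
t = L/v_c = 441/0.06087 = 7246 d
   = 7246/365 = 19.9 yr

19.9 years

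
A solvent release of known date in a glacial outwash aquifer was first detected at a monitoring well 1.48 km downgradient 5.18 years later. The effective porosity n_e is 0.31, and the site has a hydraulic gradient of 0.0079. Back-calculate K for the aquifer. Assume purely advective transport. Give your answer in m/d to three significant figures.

t = 5.18 years = 1891 d
L = 1.48 km = 1480 m
v = L / t = 1480 / 1891 = 0.7828 m/d
K = v · n / i = 0.7828 × 0.31 / 0.0079 = 30.7 m/d

30.7 m/d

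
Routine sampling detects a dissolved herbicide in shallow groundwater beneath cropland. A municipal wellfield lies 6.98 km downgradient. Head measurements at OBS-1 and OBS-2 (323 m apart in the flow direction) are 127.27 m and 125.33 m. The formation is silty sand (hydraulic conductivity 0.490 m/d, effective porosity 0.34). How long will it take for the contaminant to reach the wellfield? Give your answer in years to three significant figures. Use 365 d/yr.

2210 years

Hydraulic gradient i = (127.27 − 125.33) / 323 = 1.94 / 323 = 0.006006
q = Ki = 0.490 × 0.006006 = 0.002943 m/d
v = Ki/n = 0.490·0.006006/0.34 = 0.008656 m/d
L = 6.98 km = 6980 m
t = L / v = 6980 / 0.008656 = 806400 d
   = 806400 / 365 = 2210 yr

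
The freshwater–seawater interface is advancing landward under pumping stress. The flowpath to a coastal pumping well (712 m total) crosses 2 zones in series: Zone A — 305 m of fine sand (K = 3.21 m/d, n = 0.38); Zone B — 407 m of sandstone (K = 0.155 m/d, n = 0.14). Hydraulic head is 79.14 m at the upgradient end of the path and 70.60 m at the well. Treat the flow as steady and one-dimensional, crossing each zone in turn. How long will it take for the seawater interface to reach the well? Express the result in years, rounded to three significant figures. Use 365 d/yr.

151 years

Total head drop ΔH = 79.14 − 70.60 = 8.54 m
Steady 1-D flow in series ⇒ the Darcy flux q is identical in every zone and the zone head losses add (resistances L/K in series).
Σ(L/K) = 305/3.21 + 407/0.155 = 95.02 + 2626 = 2721 d
q = ΔH / Σ(L/K) = 8.54 / 2721 = 0.003139 m/d (same in every zone)
Zone A: v = q/n = 0.003139/0.38 = 0.008260 m/d → t_A = 305/0.008260 = 36930 d
Zone B: v = q/n = 0.003139/0.14 = 0.02242 m/d → t_B = 407/0.02242 = 18150 d
Total t = 36930 + 18150 = 55080 d
   = 55080 / 365 = 151 yr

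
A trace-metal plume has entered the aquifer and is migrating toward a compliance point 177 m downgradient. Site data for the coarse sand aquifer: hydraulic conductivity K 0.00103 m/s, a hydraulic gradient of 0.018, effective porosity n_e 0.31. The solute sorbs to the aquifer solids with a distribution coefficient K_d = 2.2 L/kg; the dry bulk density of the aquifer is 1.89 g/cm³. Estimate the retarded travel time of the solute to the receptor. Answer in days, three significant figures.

494 days

K = 0.00103 m/s × 86400 s/d = 88.99 m/d
q = Ki = 88.99 × 0.018 = 1.602 m/d
Average linear velocity = 1.602 / 0.31 = 5.167 m/d
Retardation R = 1 + ρ_b·K_d/n = 1 + 1.89×2.2/0.31 = 14.41
Contaminant velocity v_c = v/R = 5.167/14.41 = 0.3585 m/d
t = L/v_c = 177/0.3585 = 493.7 d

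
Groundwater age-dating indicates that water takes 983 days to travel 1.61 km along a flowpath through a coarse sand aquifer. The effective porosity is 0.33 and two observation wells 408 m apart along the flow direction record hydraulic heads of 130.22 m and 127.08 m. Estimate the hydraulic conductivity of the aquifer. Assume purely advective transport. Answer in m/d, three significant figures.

Hydraulic gradient i = (130.22 − 127.08) / 408 = 3.14 / 408 = 0.007696
L = 1.61 km = 1610 m
v = L / t = 1610 / 983 = 1.638 m/d
K = v · n / i = 1.638 × 0.33 / 0.007696 = 70.2 m/d

70.2 m/d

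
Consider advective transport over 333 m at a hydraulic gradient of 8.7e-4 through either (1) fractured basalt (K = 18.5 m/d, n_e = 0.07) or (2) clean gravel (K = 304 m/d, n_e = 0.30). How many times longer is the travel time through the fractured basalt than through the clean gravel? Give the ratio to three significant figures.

3.83

Unit 1 (fractured basalt): v = 18.5×8.7e-4/0.07 = 0.2299 m/d, t = 333/0.2299 = 1448 d
Unit 2 (clean gravel): v = 304×8.7e-4/0.30 = 0.8816 m/d, t = 333/0.8816 = 377.7 d
t(fractured basalt) / t(clean gravel) = 1448/377.7 = 3.83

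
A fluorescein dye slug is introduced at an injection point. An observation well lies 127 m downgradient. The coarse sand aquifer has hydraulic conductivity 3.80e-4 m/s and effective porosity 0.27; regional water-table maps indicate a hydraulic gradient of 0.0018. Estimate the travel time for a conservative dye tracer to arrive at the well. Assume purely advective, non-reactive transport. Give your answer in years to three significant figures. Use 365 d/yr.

1.59 years

K = 3.80e-4 m/s × 86400 s/d = 32.83 m/d
Darcy flux q = K·i = 32.83 × 0.0018 = 0.05910 m/d
Average linear velocity = 0.05910 / 0.27 = 0.2189 m/d
t = L / v = 127 / 0.2189 = 580.2 d
   = 580.2 / 365 = 1.59 yr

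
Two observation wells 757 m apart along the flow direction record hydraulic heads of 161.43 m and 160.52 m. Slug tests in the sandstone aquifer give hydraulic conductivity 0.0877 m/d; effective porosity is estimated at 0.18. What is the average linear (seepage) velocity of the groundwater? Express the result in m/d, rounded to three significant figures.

5.86e-4 m/d

Hydraulic gradient i = (161.43 − 160.52) / 757 = 0.91 / 757 = 0.001202
q = Ki = 0.0877 × 0.001202 = 1.054e-4 m/d
v = Ki/n = 0.0877·0.001202/0.18 = 5.857e-4 m/d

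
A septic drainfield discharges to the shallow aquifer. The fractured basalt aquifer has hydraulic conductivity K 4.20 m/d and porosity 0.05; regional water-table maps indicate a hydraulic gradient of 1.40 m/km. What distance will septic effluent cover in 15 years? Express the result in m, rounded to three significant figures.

644 m

Darcy flux q = K·i = 4.20 × 0.0014 = 0.005880 m/d
v_s = q/n_e = 0.005880/0.05 = 0.1176 m/d
T = 15 yr × 365 = 5475 d
L = v × T = 0.1176 × 5475 = 643.9 m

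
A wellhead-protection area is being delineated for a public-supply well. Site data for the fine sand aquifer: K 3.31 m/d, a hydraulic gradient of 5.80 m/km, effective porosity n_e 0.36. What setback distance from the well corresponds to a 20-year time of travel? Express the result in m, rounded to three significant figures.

389 m

Darcy flux q = K·i = 3.31 × 0.0058 = 0.01920 m/d
Seepage velocity v = q / n = 0.01920 / 0.36 = 0.05333 m/d
T = 20 yr × 365 = 7300 d
L = v × T = 0.05333 × 7300 = 389.3 m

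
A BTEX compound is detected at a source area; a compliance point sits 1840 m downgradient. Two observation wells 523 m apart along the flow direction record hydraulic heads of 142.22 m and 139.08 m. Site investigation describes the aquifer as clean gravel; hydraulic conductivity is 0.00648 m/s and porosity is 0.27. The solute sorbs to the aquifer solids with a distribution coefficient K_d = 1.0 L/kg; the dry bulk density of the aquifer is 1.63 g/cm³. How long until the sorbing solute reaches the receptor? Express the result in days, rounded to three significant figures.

Hydraulic gradient i = (142.22 − 139.08) / 523 = 3.14 / 523 = 0.006004
K = 0.00648 m/s × 86400 s/d = 559.9 m/d
Darcy flux q = K·i = 559.9 × 0.006004 = 3.361 m/d
v = Ki/n = 559.9·0.006004/0.27 = 12.45 m/d
Retardation R = 1 + ρ_b·K_d/n = 1 + 1.63×1.0/0.27 = 7.037
Contaminant velocity v_c = v/R = 12.45/7.037 = 1.769 m/d
t = L/v_c = 1840/1.769 = 1040 d

1040 days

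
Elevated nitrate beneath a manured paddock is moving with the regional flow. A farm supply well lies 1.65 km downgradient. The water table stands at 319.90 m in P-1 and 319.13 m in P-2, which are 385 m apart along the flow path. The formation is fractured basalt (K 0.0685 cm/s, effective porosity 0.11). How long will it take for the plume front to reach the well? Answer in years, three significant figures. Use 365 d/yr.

Hydraulic gradient i = (319.90 − 319.13) / 385 = 0.77 / 385 = 0.002000
K = 0.0685 cm/s × 864 = 59.18 m/d
Specific discharge q = 59.18 × 0.002000 = 0.1184 m/d
v_s = q/n_e = 0.1184/0.11 = 1.076 m/d
L = 1.65 km = 1650 m
t = L / v = 1650 / 1.076 = 1533 d
   = 1533 / 365 = 4.20 yr

4.20 years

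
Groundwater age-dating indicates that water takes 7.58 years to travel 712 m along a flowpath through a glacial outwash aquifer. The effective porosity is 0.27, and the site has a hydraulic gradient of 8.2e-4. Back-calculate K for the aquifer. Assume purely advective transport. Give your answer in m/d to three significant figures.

84.7 m/d

t = 7.58 years = 2767 d
v = L / t = 712 / 2767 = 0.2573 m/d
K = v · n / i = 0.2573 × 0.27 / 8.2e-4 = 84.7 m/d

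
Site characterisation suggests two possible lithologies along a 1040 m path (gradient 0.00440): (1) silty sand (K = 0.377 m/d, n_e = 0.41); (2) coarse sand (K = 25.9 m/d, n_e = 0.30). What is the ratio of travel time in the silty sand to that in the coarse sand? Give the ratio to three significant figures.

Unit 1 (silty sand): v = 0.377×0.0044/0.41 = 0.004046 m/d, t = 1040/0.004046 = 257100 d
Unit 2 (coarse sand): v = 25.9×0.0044/0.30 = 0.3799 m/d, t = 1040/0.3799 = 2738 d
t(silty sand) / t(coarse sand) = 257100/2738 = 93.9

93.9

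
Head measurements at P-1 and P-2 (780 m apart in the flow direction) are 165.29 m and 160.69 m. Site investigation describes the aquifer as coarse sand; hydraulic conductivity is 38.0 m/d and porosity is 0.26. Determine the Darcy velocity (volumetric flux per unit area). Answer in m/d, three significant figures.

Hydraulic gradient i = (165.29 − 160.69) / 780 = 4.60 / 780 = 0.005897
Darcy flux q = K·i = 38.0 × 0.005897 = 0.2241 m/d

0.224 m/d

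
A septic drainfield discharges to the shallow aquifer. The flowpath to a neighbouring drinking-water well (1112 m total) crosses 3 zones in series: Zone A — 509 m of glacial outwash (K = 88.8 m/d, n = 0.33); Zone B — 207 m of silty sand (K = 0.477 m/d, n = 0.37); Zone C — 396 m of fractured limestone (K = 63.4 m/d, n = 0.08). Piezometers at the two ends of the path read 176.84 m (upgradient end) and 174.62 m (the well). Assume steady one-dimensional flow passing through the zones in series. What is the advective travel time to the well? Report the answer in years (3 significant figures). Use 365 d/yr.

152 years

Total head drop ΔH = 176.84 − 174.62 = 2.22 m
Continuity: the same q passes through each zone, so ΔH = q·Σ(L_j/K_j) — the zones act as resistances in series.
Σ(L/K) = 509/88.8 + 207/0.477 + 396/63.4 = 5.732 + 434.0 + 6.246 = 445.9 d
q = ΔH / Σ(L/K) = 2.22 / 445.9 = 0.004978 m/d (same in every zone)
Zone A: v = q/n = 0.004978/0.33 = 0.01509 m/d → t_A = 509/0.01509 = 33740 d
Zone B: v = q/n = 0.004978/0.37 = 0.01345 m/d → t_B = 207/0.01345 = 15380 d
Zone C: v = q/n = 0.004978/0.08 = 0.06223 m/d → t_C = 396/0.06223 = 6364 d
Total t = 33740 + 15380 + 6364 = 55490 d
   = 55490 / 365 = 152 yr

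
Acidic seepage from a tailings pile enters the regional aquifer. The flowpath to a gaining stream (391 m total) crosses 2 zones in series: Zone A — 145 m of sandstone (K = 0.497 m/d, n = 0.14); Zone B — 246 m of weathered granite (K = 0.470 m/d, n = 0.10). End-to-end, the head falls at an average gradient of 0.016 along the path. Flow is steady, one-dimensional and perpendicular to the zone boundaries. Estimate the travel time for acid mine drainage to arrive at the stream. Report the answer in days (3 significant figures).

5850 days

For zones in series the flux q is common to all zones; the equivalent conductivity is the harmonic (thickness-weighted) mean, K_eq = L_total / Σ(L_j/K_j).
Σ(L/K) = 145/0.497 + 246/0.470 = 291.8 + 523.4 = 815.2 d
K_eq = L_total / Σ(L/K) = 391 / 815.2 = 0.4797 m/d
q = K_eq · i = 0.4797 × 0.016 = 0.007675 m/d (same in every zone)
Zone A: v = q/n = 0.007675/0.14 = 0.05482 m/d → t_A = 145/0.05482 = 2645 d
Zone B: v = q/n = 0.007675/0.10 = 0.07675 m/d → t_B = 246/0.07675 = 3205 d
Total t = 2645 + 3205 = 5850 d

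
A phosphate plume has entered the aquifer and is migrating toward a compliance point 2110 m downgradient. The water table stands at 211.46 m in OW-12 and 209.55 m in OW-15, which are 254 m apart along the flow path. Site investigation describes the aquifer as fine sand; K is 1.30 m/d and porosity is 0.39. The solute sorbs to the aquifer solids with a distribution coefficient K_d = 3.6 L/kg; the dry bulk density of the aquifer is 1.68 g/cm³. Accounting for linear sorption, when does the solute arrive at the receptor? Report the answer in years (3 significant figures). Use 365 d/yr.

3810 years

Hydraulic gradient i = (211.46 − 209.55) / 254 = 1.91 / 254 = 0.007520
q = Ki = 1.30 × 0.007520 = 0.009776 m/d
Average linear velocity = 0.009776 / 0.39 = 0.02507 m/d
Retardation R = 1 + ρ_b·K_d/n = 1 + 1.68×3.6/0.39 = 16.51
Contaminant velocity v_c = v/R = 0.02507/16.51 = 0.001518 m/d
t = L/v_c = 2110/0.001518 = 1.390e6 d
   = 1.390e6/365 = 3810 yr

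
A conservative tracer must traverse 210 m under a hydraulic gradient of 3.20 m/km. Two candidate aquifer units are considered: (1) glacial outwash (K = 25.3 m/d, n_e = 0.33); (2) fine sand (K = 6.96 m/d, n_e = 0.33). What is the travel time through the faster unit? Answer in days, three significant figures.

856 days

Unit 1 (glacial outwash): v = 25.3×0.0032/0.33 = 0.2453 m/d, t = 210/0.2453 = 856.0 d
Unit 2 (fine sand): v = 6.96×0.0032/0.33 = 0.06749 m/d, t = 210/0.06749 = 3112 d
Faster unit: t = 856 d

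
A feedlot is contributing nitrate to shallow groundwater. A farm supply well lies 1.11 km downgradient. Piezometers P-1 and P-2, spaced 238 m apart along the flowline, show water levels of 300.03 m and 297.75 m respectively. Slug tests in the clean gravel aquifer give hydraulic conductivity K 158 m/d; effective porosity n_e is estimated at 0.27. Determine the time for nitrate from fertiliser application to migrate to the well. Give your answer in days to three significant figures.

Hydraulic gradient i = (300.03 − 297.75) / 238 = 2.28 / 238 = 0.009580
Specific discharge q = 158 × 0.009580 = 1.514 m/d
v_s = q/n_e = 1.514/0.27 = 5.606 m/d
L = 1.11 km = 1110 m
t = L / v = 1110 / 5.606 = 198.0 d

198 days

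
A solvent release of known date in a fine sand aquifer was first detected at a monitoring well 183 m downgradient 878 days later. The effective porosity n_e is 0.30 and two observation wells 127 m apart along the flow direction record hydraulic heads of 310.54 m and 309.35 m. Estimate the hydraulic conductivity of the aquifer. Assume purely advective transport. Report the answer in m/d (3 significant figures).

6.67 m/d

Hydraulic gradient i = (310.54 − 309.35) / 127 = 1.19 / 127 = 0.009370
v = L / t = 183 / 878 = 0.2084 m/d
K = v · n / i = 0.2084 × 0.30 / 0.009370 = 6.67 m/d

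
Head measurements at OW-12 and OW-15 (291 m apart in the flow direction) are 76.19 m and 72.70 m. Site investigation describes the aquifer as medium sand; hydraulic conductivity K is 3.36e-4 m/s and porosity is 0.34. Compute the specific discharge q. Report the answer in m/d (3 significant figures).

Hydraulic gradient i = (76.19 − 72.70) / 291 = 3.49 / 291 = 0.01199
K = 3.36e-4 m/s × 86400 s/d = 29.03 m/d
q = Ki = 29.03 × 0.01199 = 0.3482 m/d

0.348 m/d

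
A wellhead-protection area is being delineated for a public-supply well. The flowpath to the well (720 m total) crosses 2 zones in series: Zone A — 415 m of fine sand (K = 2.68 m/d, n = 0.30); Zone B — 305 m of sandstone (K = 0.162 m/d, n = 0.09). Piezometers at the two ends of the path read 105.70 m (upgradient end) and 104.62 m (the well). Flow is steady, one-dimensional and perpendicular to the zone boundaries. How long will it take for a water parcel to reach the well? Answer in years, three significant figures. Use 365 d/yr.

785 years

Total head drop ΔH = 105.70 − 104.62 = 1.08 m
Continuity: the same q passes through each zone, so ΔH = q·Σ(L_j/K_j) — the zones act as resistances in series.
Σ(L/K) = 415/2.68 + 305/0.162 = 154.9 + 1883 = 2038 d
q = ΔH / Σ(L/K) = 1.08 / 2038 = 5.300e-4 m/d (same in every zone)
Zone A: v = q/n = 5.300e-4/0.30 = 0.001767 m/d → t_A = 415/0.001767 = 234900 d
Zone B: v = q/n = 5.300e-4/0.09 = 0.005889 m/d → t_B = 305/0.005889 = 51790 d
Total t = 234900 + 51790 = 286700 d
   = 286700 / 365 = 785 yr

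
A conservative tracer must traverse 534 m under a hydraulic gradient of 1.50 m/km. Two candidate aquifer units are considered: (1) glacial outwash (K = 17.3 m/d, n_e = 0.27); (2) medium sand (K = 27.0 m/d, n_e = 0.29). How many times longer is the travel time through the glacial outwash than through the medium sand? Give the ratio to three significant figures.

Unit 1 (glacial outwash): v = 17.3×0.0015/0.27 = 0.09611 m/d, t = 534/0.09611 = 5556 d
Unit 2 (medium sand): v = 27.0×0.0015/0.29 = 0.1397 m/d, t = 534/0.1397 = 3824 d
t(glacial outwash) / t(medium sand) = 5556/3824 = 1.45

1.45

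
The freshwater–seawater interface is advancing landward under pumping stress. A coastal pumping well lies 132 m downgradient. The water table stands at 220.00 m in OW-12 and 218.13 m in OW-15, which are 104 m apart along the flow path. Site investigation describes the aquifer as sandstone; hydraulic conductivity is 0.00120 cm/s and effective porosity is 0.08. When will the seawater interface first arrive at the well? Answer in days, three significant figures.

566 days

Hydraulic gradient i = (220.00 − 218.13) / 104 = 1.87 / 104 = 0.01798
K = 0.00120 cm/s × 864 = 1.037 m/d
Specific discharge q = 1.037 × 0.01798 = 0.01864 m/d
v = Ki/n = 1.037·0.01798/0.08 = 0.2330 m/d
t = L / v = 132 / 0.2330 = 566.4 d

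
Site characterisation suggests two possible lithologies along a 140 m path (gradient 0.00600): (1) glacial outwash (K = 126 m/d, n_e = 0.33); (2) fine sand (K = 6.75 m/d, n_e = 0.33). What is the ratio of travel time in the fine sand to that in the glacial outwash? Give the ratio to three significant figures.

Unit 1 (glacial outwash): v = 126×0.0060/0.33 = 2.291 m/d, t = 140/2.291 = 61.11 d
Unit 2 (fine sand): v = 6.75×0.0060/0.33 = 0.1227 m/d, t = 140/0.1227 = 1141 d
t(fine sand) / t(glacial outwash) = 1141/61.11 = 18.7

18.7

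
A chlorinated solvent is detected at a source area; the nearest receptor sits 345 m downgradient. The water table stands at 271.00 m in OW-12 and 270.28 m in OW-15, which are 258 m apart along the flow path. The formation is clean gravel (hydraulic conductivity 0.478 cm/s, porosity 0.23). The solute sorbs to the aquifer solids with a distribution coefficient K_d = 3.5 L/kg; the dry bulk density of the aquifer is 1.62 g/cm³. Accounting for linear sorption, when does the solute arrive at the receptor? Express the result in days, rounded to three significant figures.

Hydraulic gradient i = (271.00 − 270.28) / 258 = 0.72 / 258 = 0.002791
K = 0.478 cm/s × 864 = 413.0 m/d
Darcy flux q = K·i = 413.0 × 0.002791 = 1.153 m/d
v = Ki/n = 413.0·0.002791/0.23 = 5.011 m/d
Retardation R = 1 + ρ_b·K_d/n = 1 + 1.62×3.5/0.23 = 25.65
Contaminant velocity v_c = v/R = 5.011/25.65 = 0.1953 m/d
t = L/v_c = 345/0.1953 = 1766 d

1770 days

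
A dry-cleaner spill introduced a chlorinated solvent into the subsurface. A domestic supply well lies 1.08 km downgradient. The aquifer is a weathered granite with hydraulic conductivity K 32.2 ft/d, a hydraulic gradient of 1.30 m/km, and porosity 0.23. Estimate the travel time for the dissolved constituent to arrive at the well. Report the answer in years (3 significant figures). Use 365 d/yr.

53.3 years

K = 32.2 ft/d × 0.3048 = 9.815 m/d
Specific discharge q = 9.815 × 0.0013 = 0.01276 m/d
Average linear velocity = 0.01276 / 0.23 = 0.05547 m/d
L = 1.08 km = 1080 m
t = L / v = 1080 / 0.05547 = 19470 d
   = 19470 / 365 = 53.3 yr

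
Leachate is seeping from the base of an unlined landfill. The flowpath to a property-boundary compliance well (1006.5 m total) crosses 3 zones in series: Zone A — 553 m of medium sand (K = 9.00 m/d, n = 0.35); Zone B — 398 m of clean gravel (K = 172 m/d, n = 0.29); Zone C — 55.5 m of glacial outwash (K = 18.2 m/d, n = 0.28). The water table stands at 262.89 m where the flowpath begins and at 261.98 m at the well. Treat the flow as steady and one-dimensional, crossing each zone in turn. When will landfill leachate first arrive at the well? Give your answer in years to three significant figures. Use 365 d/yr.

Total head drop ΔH = 262.89 − 261.98 = 0.91 m
Steady 1-D flow in series ⇒ the Darcy flux q is identical in every zone and the zone head losses add (resistances L/K in series).
Σ(L/K) = 553/9.00 + 398/172 + 55.5/18.2 = 61.44 + 2.314 + 3.049 = 66.81 d
q = ΔH / Σ(L/K) = 0.91 / 66.81 = 0.01362 m/d (same in every zone)
Zone A: v = q/n = 0.01362/0.35 = 0.03892 m/d → t_A = 553/0.03892 = 14210 d
Zone B: v = q/n = 0.01362/0.29 = 0.04697 m/d → t_B = 398/0.04697 = 8474 d
Zone C: v = q/n = 0.01362/0.28 = 0.04865 m/d → t_C = 55.5/0.04865 = 1141 d
Total t = 14210 + 8474 + 1141 = 23820 d
   = 23820 / 365 = 65.3 yr

65.3 years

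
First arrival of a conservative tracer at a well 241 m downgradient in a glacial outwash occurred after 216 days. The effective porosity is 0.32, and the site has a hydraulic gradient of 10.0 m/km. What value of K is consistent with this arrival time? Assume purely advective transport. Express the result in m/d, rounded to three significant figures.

35.7 m/d

v = L / t = 241 / 216 = 1.116 m/d
K = v · n / i = 1.116 × 0.32 / 0.010 = 35.7 m/d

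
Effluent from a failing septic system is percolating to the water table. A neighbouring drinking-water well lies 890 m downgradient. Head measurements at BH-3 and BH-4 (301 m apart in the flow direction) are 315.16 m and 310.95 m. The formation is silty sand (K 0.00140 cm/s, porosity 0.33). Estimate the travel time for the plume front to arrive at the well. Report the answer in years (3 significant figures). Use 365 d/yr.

Hydraulic gradient i = (315.16 − 310.95) / 301 = 4.21 / 301 = 0.01399
K = 0.00140 cm/s × 864 = 1.210 m/d
Darcy flux q = K·i = 1.210 × 0.01399 = 0.01692 m/d
Seepage velocity v = q / n = 0.01692 / 0.33 = 0.05127 m/d
t = L / v = 890 / 0.05127 = 17360 d
   = 17360 / 365 = 47.6 yr

47.6 years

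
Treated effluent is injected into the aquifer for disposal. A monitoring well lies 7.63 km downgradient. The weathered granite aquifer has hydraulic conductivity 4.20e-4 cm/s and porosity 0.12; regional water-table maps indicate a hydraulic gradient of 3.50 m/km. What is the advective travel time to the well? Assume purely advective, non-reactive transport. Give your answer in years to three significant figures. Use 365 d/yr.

K = 4.20e-4 cm/s × 864 = 0.3629 m/d
Darcy flux q = K·i = 0.3629 × 0.0035 = 0.001270 m/d
v = Ki/n = 0.3629·0.0035/0.12 = 0.01058 m/d
L = 7.63 km = 7630 m
t = L / v = 7630 / 0.01058 = 720900 d
   = 720900 / 365 = 1980 yr

1980 years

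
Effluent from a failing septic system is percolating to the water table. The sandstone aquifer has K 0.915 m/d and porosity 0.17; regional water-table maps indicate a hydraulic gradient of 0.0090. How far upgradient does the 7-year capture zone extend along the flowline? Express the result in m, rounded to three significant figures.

124 m

q = Ki = 0.915 × 0.0090 = 0.008235 m/d
Seepage velocity v = q / n = 0.008235 / 0.17 = 0.04844 m/d
T = 7 yr × 365 = 2555 d
L = v × T = 0.04844 × 2555 = 123.8 m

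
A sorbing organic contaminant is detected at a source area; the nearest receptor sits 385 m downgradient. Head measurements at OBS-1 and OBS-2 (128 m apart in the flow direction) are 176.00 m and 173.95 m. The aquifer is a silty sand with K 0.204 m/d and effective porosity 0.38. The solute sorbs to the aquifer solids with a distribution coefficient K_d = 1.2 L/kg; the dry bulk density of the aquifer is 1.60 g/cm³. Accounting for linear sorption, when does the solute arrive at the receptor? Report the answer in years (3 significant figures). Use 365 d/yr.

Hydraulic gradient i = (176.00 − 173.95) / 128 = 2.05 / 128 = 0.01602
q = Ki = 0.204 × 0.01602 = 0.003267 m/d
Seepage velocity v = q / n = 0.003267 / 0.38 = 0.008598 m/d
Retardation R = 1 + ρ_b·K_d/n = 1 + 1.60×1.2/0.38 = 6.053
Contaminant velocity v_c = v/R = 0.008598/6.053 = 0.001421 m/d
t = L/v_c = 385/0.001421 = 271000 d
   = 271000/365 = 743 yr

743 years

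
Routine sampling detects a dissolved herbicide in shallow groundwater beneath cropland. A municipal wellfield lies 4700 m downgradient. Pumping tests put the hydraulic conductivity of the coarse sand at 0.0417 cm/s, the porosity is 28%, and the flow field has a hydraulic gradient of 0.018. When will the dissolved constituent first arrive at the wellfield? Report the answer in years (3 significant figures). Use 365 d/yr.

K = 0.0417 cm/s × 864 = 36.03 m/d
Specific discharge q = 36.03 × 0.018 = 0.6485 m/d
v_s = q/n_e = 0.6485/0.28 = 2.316 m/d
t = L / v = 4700 / 2.316 = 2029 d
   = 2029 / 365 = 5.56 yr

5.56 years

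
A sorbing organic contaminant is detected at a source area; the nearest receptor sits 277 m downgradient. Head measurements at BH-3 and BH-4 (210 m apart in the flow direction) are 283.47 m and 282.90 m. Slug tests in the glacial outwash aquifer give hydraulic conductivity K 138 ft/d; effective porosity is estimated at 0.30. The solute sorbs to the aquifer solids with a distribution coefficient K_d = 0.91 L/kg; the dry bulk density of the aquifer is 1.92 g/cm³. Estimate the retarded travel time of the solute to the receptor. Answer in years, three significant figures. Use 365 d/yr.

13.6 years

Hydraulic gradient i = (283.47 − 282.90) / 210 = 0.57 / 210 = 0.002714
K = 138 ft/d × 0.3048 = 42.06 m/d
Darcy flux q = K·i = 42.06 × 0.002714 = 0.1142 m/d
Seepage velocity v = q / n = 0.1142 / 0.30 = 0.3806 m/d
Retardation R = 1 + ρ_b·K_d/n = 1 + 1.92×0.91/0.30 = 6.824
Contaminant velocity v_c = v/R = 0.3806/6.824 = 0.05577 m/d
t = L/v_c = 277/0.05577 = 4967 d
   = 4967/365 = 13.6 yr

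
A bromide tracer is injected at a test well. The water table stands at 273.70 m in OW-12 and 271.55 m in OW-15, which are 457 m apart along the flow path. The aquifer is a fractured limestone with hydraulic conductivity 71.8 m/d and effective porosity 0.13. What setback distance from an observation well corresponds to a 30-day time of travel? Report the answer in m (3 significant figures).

Hydraulic gradient i = (273.70 − 271.55) / 457 = 2.15 / 457 = 0.004705
q = Ki = 71.8 × 0.004705 = 0.3378 m/d
v_s = q/n_e = 0.3378/0.13 = 2.598 m/d
L = v × T = 2.598 × 30 = 77.95 m

78.0 m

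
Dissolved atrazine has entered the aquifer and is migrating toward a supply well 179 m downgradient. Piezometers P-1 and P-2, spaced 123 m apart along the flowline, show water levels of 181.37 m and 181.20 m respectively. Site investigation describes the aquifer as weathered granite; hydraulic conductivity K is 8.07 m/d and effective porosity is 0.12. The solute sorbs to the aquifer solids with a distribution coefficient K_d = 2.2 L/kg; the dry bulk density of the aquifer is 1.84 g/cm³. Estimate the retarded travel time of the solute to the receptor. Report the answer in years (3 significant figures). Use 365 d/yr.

Hydraulic gradient i = (181.37 − 181.20) / 123 = 0.17 / 123 = 0.001382
q = Ki = 8.07 × 0.001382 = 0.01115 m/d
Seepage velocity v = q / n = 0.01115 / 0.12 = 0.09295 m/d
Retardation R = 1 + ρ_b·K_d/n = 1 + 1.84×2.2/0.12 = 34.73
Contaminant velocity v_c = v/R = 0.09295/34.73 = 0.002676 m/d
t = L/v_c = 179/0.002676 = 66890 d
   = 66890/365 = 183 yr

183 years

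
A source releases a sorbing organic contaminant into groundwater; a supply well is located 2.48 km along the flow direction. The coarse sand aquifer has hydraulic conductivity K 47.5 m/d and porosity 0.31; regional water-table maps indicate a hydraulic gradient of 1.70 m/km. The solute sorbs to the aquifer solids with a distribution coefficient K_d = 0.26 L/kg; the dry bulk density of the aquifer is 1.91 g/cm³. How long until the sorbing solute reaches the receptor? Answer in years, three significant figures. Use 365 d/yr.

67.9 years

Darcy flux q = K·i = 47.5 × 0.0017 = 0.08075 m/d
v = Ki/n = 47.5·0.0017/0.31 = 0.2605 m/d
Retardation R = 1 + ρ_b·K_d/n = 1 + 1.91×0.26/0.31 = 2.602
Contaminant velocity v_c = v/R = 0.2605/2.602 = 0.1001 m/d
L = 2.48 km = 2480 m
t = L/v_c = 2480/0.1001 = 24770 d
   = 24770/365 = 67.9 yr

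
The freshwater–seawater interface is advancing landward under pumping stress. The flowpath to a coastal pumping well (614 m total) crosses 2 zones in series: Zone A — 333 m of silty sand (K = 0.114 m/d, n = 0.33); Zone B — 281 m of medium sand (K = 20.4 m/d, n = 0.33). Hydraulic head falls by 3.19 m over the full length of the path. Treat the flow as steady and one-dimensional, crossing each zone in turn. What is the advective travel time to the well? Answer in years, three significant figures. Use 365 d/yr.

Continuity: the same q passes through each zone, so ΔH = q·Σ(L_j/K_j) — the zones act as resistances in series.
Σ(L/K) = 333/0.114 + 281/20.4 = 2921 + 13.77 = 2935 d
q = ΔH / Σ(L/K) = 3.19 / 2935 = 0.001087 m/d (same in every zone)
Zone A: v = q/n = 0.001087/0.33 = 0.003294 m/d → t_A = 333/0.003294 = 101100 d
Zone B: v = q/n = 0.001087/0.33 = 0.003294 m/d → t_B = 281/0.003294 = 85310 d
Total t = 101100 + 85310 = 186400 d
   = 186400 / 365 = 511 yr

511 years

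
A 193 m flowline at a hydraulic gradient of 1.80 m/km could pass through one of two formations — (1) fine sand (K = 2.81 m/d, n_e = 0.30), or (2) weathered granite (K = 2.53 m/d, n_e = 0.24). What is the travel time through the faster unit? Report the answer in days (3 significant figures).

Unit 1 (fine sand): v = 2.81×0.0018/0.30 = 0.01686 m/d, t = 193/0.01686 = 11450 d
Unit 2 (weathered granite): v = 2.53×0.0018/0.24 = 0.01898 m/d, t = 193/0.01898 = 10170 d
Faster unit: t = 10200 d

10200 days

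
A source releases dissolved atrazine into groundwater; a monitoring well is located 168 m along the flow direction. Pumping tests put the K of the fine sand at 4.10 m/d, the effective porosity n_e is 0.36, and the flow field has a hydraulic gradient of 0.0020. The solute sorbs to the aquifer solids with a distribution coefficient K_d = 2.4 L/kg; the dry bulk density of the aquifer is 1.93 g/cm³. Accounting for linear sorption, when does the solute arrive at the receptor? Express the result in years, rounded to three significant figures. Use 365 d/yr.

Darcy flux q = K·i = 4.10 × 0.0020 = 0.008200 m/d
Average linear velocity = 0.008200 / 0.36 = 0.02278 m/d
Retardation R = 1 + ρ_b·K_d/n = 1 + 1.93×2.4/0.36 = 13.87
Contaminant velocity v_c = v/R = 0.02278/13.87 = 0.001643 m/d
t = L/v_c = 168/0.001643 = 102300 d
   = 102300/365 = 280 yr

280 years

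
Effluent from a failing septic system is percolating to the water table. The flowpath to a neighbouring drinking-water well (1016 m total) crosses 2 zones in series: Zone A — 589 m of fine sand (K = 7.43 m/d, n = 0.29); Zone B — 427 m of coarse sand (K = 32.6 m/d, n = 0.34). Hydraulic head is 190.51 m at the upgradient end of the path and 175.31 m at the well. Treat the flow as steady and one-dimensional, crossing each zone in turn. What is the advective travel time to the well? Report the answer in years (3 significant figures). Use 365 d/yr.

Total head drop ΔH = 190.51 − 175.31 = 15.20 m
Continuity: the same q passes through each zone, so ΔH = q·Σ(L_j/K_j) — the zones act as resistances in series.
Σ(L/K) = 589/7.43 + 427/32.6 = 79.27 + 13.10 = 92.37 d
q = ΔH / Σ(L/K) = 15.20 / 92.37 = 0.1646 m/d (same in every zone)
Zone A: v = q/n = 0.1646/0.29 = 0.5674 m/d → t_A = 589/0.5674 = 1038 d
Zone B: v = q/n = 0.1646/0.34 = 0.4840 m/d → t_B = 427/0.4840 = 882.3 d
Total t = 1038 + 882.3 = 1920 d
   = 1920 / 365 = 5.26 yr

5.26 years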